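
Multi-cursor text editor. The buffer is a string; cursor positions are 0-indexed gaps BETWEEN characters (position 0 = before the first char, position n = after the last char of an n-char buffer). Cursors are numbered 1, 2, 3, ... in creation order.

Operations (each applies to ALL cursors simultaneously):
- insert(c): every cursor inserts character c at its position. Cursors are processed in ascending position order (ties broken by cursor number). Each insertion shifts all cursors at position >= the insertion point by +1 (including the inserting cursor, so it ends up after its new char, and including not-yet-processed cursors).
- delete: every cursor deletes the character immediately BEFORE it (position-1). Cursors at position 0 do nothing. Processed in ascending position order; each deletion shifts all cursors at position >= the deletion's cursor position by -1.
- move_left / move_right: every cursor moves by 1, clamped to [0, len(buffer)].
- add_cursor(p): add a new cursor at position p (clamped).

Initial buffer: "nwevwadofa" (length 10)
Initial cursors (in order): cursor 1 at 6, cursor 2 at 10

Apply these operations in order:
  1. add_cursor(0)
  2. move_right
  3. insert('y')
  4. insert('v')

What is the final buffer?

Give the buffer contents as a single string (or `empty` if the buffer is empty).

After op 1 (add_cursor(0)): buffer="nwevwadofa" (len 10), cursors c3@0 c1@6 c2@10, authorship ..........
After op 2 (move_right): buffer="nwevwadofa" (len 10), cursors c3@1 c1@7 c2@10, authorship ..........
After op 3 (insert('y')): buffer="nywevwadyofay" (len 13), cursors c3@2 c1@9 c2@13, authorship .3......1...2
After op 4 (insert('v')): buffer="nyvwevwadyvofayv" (len 16), cursors c3@3 c1@11 c2@16, authorship .33......11...22

Answer: nyvwevwadyvofayv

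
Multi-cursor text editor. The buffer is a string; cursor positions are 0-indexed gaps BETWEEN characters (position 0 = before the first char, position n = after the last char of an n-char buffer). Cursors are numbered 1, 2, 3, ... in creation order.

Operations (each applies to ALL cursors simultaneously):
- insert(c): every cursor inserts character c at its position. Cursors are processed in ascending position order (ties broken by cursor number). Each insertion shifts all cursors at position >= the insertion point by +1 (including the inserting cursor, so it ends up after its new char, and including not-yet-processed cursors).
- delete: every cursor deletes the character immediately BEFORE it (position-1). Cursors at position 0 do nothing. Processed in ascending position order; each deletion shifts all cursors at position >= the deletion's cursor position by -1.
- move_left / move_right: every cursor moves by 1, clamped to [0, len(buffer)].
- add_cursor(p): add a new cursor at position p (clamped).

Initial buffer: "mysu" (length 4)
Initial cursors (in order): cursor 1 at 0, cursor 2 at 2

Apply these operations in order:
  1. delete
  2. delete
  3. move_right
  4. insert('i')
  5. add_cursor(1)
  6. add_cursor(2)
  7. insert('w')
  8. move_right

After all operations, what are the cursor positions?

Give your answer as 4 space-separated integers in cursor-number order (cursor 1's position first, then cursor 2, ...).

Answer: 8 8 3 5

Derivation:
After op 1 (delete): buffer="msu" (len 3), cursors c1@0 c2@1, authorship ...
After op 2 (delete): buffer="su" (len 2), cursors c1@0 c2@0, authorship ..
After op 3 (move_right): buffer="su" (len 2), cursors c1@1 c2@1, authorship ..
After op 4 (insert('i')): buffer="siiu" (len 4), cursors c1@3 c2@3, authorship .12.
After op 5 (add_cursor(1)): buffer="siiu" (len 4), cursors c3@1 c1@3 c2@3, authorship .12.
After op 6 (add_cursor(2)): buffer="siiu" (len 4), cursors c3@1 c4@2 c1@3 c2@3, authorship .12.
After op 7 (insert('w')): buffer="swiwiwwu" (len 8), cursors c3@2 c4@4 c1@7 c2@7, authorship .314212.
After op 8 (move_right): buffer="swiwiwwu" (len 8), cursors c3@3 c4@5 c1@8 c2@8, authorship .314212.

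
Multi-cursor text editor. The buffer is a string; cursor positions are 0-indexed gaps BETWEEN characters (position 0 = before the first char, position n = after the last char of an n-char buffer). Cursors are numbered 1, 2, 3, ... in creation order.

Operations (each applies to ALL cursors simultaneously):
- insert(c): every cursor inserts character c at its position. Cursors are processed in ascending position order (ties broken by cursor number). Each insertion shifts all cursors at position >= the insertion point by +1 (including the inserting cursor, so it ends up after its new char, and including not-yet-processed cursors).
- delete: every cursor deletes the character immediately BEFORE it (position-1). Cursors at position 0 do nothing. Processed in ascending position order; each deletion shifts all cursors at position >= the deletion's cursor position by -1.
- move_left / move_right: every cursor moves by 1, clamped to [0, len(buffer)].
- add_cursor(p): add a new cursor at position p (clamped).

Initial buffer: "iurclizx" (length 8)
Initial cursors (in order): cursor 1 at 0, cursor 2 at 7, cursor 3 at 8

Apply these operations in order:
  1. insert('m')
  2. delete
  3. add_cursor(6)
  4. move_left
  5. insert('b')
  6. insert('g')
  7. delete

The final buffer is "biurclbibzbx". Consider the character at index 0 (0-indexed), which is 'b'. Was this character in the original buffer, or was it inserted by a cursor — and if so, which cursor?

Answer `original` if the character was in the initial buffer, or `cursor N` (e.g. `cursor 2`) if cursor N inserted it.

Answer: cursor 1

Derivation:
After op 1 (insert('m')): buffer="miurclizmxm" (len 11), cursors c1@1 c2@9 c3@11, authorship 1.......2.3
After op 2 (delete): buffer="iurclizx" (len 8), cursors c1@0 c2@7 c3@8, authorship ........
After op 3 (add_cursor(6)): buffer="iurclizx" (len 8), cursors c1@0 c4@6 c2@7 c3@8, authorship ........
After op 4 (move_left): buffer="iurclizx" (len 8), cursors c1@0 c4@5 c2@6 c3@7, authorship ........
After op 5 (insert('b')): buffer="biurclbibzbx" (len 12), cursors c1@1 c4@7 c2@9 c3@11, authorship 1.....4.2.3.
After op 6 (insert('g')): buffer="bgiurclbgibgzbgx" (len 16), cursors c1@2 c4@9 c2@12 c3@15, authorship 11.....44.22.33.
After op 7 (delete): buffer="biurclbibzbx" (len 12), cursors c1@1 c4@7 c2@9 c3@11, authorship 1.....4.2.3.
Authorship (.=original, N=cursor N): 1 . . . . . 4 . 2 . 3 .
Index 0: author = 1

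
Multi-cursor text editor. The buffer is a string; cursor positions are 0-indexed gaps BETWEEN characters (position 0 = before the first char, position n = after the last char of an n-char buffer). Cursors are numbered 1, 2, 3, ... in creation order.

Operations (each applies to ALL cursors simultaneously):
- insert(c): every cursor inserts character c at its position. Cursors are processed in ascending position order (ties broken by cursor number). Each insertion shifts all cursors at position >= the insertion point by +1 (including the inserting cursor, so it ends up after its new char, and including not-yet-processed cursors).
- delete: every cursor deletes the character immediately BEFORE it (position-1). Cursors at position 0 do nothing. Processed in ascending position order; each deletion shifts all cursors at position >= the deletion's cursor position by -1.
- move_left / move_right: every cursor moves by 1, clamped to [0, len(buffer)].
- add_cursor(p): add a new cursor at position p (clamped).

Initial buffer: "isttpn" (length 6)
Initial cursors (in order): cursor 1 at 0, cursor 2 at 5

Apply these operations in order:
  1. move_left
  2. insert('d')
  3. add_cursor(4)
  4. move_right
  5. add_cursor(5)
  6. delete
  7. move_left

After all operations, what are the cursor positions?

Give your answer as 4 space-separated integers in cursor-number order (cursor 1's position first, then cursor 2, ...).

Answer: 0 2 1 1

Derivation:
After op 1 (move_left): buffer="isttpn" (len 6), cursors c1@0 c2@4, authorship ......
After op 2 (insert('d')): buffer="disttdpn" (len 8), cursors c1@1 c2@6, authorship 1....2..
After op 3 (add_cursor(4)): buffer="disttdpn" (len 8), cursors c1@1 c3@4 c2@6, authorship 1....2..
After op 4 (move_right): buffer="disttdpn" (len 8), cursors c1@2 c3@5 c2@7, authorship 1....2..
After op 5 (add_cursor(5)): buffer="disttdpn" (len 8), cursors c1@2 c3@5 c4@5 c2@7, authorship 1....2..
After op 6 (delete): buffer="dsdn" (len 4), cursors c1@1 c3@2 c4@2 c2@3, authorship 1.2.
After op 7 (move_left): buffer="dsdn" (len 4), cursors c1@0 c3@1 c4@1 c2@2, authorship 1.2.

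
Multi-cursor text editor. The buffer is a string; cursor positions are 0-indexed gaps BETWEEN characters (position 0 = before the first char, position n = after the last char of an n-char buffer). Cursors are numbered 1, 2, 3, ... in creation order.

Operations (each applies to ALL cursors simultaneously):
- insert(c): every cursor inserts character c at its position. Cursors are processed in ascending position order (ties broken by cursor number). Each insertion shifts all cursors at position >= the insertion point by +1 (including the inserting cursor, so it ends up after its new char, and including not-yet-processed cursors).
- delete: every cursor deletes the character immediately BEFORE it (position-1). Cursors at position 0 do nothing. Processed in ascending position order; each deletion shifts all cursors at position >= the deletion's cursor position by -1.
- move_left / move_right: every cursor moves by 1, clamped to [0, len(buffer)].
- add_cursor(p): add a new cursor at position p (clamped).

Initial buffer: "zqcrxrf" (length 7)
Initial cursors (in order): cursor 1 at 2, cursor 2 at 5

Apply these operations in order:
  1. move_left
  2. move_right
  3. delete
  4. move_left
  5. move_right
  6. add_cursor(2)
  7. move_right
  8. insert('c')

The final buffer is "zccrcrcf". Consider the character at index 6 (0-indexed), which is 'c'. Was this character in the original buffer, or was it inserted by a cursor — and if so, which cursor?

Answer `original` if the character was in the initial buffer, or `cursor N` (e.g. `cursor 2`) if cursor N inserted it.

Answer: cursor 2

Derivation:
After op 1 (move_left): buffer="zqcrxrf" (len 7), cursors c1@1 c2@4, authorship .......
After op 2 (move_right): buffer="zqcrxrf" (len 7), cursors c1@2 c2@5, authorship .......
After op 3 (delete): buffer="zcrrf" (len 5), cursors c1@1 c2@3, authorship .....
After op 4 (move_left): buffer="zcrrf" (len 5), cursors c1@0 c2@2, authorship .....
After op 5 (move_right): buffer="zcrrf" (len 5), cursors c1@1 c2@3, authorship .....
After op 6 (add_cursor(2)): buffer="zcrrf" (len 5), cursors c1@1 c3@2 c2@3, authorship .....
After op 7 (move_right): buffer="zcrrf" (len 5), cursors c1@2 c3@3 c2@4, authorship .....
After op 8 (insert('c')): buffer="zccrcrcf" (len 8), cursors c1@3 c3@5 c2@7, authorship ..1.3.2.
Authorship (.=original, N=cursor N): . . 1 . 3 . 2 .
Index 6: author = 2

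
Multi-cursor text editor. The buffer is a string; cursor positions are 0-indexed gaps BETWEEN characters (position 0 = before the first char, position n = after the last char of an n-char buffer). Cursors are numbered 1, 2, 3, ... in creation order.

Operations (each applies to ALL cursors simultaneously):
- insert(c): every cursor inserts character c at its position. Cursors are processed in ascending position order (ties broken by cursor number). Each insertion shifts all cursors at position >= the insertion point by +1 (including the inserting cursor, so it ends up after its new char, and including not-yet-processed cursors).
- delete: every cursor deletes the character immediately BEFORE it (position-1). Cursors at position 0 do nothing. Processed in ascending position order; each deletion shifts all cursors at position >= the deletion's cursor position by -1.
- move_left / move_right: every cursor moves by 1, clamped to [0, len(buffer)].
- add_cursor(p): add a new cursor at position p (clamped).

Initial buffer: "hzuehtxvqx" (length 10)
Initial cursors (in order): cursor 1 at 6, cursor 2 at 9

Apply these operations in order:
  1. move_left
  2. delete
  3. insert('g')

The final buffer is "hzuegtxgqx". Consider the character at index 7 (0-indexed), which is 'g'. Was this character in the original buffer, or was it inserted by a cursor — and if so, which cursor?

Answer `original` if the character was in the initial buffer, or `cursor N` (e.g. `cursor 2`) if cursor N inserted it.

After op 1 (move_left): buffer="hzuehtxvqx" (len 10), cursors c1@5 c2@8, authorship ..........
After op 2 (delete): buffer="hzuetxqx" (len 8), cursors c1@4 c2@6, authorship ........
After op 3 (insert('g')): buffer="hzuegtxgqx" (len 10), cursors c1@5 c2@8, authorship ....1..2..
Authorship (.=original, N=cursor N): . . . . 1 . . 2 . .
Index 7: author = 2

Answer: cursor 2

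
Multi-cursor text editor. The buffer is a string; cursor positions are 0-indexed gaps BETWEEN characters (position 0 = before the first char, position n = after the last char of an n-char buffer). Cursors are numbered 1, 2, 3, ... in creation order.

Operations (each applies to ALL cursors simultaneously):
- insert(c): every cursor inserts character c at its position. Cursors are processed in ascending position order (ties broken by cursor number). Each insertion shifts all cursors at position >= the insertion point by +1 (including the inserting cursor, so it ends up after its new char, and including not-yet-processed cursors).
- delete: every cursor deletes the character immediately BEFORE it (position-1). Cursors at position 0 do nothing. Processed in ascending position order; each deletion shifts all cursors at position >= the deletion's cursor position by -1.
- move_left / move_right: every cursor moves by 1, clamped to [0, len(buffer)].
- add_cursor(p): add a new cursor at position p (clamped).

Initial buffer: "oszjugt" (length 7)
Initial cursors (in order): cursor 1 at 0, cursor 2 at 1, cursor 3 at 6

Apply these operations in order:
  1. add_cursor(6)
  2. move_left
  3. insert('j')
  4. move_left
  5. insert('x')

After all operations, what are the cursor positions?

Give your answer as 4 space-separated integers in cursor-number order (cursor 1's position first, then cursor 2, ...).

After op 1 (add_cursor(6)): buffer="oszjugt" (len 7), cursors c1@0 c2@1 c3@6 c4@6, authorship .......
After op 2 (move_left): buffer="oszjugt" (len 7), cursors c1@0 c2@0 c3@5 c4@5, authorship .......
After op 3 (insert('j')): buffer="jjoszjujjgt" (len 11), cursors c1@2 c2@2 c3@9 c4@9, authorship 12.....34..
After op 4 (move_left): buffer="jjoszjujjgt" (len 11), cursors c1@1 c2@1 c3@8 c4@8, authorship 12.....34..
After op 5 (insert('x')): buffer="jxxjoszjujxxjgt" (len 15), cursors c1@3 c2@3 c3@12 c4@12, authorship 1122.....3344..

Answer: 3 3 12 12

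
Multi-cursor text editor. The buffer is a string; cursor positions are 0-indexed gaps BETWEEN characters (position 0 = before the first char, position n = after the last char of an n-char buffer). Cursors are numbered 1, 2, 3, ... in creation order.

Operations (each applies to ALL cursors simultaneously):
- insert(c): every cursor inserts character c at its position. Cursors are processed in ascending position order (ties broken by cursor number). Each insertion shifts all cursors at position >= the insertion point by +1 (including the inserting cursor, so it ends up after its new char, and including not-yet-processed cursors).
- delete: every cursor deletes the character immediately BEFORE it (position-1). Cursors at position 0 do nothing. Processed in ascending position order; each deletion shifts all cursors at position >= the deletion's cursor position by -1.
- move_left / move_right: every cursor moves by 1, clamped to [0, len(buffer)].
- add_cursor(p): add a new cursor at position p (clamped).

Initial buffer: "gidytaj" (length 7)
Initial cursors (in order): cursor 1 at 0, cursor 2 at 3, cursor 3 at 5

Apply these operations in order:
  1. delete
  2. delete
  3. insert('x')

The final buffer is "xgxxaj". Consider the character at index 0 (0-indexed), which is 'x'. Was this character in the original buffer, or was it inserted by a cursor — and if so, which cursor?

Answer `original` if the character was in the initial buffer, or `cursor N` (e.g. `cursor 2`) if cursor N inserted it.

Answer: cursor 1

Derivation:
After op 1 (delete): buffer="giyaj" (len 5), cursors c1@0 c2@2 c3@3, authorship .....
After op 2 (delete): buffer="gaj" (len 3), cursors c1@0 c2@1 c3@1, authorship ...
After op 3 (insert('x')): buffer="xgxxaj" (len 6), cursors c1@1 c2@4 c3@4, authorship 1.23..
Authorship (.=original, N=cursor N): 1 . 2 3 . .
Index 0: author = 1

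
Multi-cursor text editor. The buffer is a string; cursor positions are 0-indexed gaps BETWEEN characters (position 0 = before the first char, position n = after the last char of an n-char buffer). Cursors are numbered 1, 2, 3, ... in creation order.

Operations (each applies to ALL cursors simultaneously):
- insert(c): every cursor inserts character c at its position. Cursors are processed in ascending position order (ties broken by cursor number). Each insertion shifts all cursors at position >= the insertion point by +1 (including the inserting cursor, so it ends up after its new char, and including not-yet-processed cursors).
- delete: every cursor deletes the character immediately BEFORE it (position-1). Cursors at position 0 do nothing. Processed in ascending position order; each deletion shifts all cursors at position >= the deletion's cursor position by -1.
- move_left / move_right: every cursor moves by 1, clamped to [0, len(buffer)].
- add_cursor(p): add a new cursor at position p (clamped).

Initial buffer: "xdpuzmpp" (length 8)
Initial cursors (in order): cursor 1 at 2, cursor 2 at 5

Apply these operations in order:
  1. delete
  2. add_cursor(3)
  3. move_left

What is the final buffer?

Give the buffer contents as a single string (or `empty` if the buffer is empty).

After op 1 (delete): buffer="xpumpp" (len 6), cursors c1@1 c2@3, authorship ......
After op 2 (add_cursor(3)): buffer="xpumpp" (len 6), cursors c1@1 c2@3 c3@3, authorship ......
After op 3 (move_left): buffer="xpumpp" (len 6), cursors c1@0 c2@2 c3@2, authorship ......

Answer: xpumpp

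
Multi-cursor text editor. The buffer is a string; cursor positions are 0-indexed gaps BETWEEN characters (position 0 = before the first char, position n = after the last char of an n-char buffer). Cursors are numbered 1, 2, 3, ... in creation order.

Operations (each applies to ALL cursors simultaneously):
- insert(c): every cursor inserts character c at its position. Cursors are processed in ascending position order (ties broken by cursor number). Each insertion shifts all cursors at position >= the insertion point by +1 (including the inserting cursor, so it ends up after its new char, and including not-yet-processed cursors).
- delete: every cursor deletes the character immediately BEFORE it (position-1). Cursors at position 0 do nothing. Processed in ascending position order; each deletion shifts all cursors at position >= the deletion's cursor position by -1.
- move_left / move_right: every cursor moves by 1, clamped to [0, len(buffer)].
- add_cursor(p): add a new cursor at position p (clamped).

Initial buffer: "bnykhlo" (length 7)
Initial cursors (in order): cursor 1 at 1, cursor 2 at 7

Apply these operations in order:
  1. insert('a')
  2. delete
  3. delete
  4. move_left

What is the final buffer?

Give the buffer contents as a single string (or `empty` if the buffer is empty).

After op 1 (insert('a')): buffer="banykhloa" (len 9), cursors c1@2 c2@9, authorship .1......2
After op 2 (delete): buffer="bnykhlo" (len 7), cursors c1@1 c2@7, authorship .......
After op 3 (delete): buffer="nykhl" (len 5), cursors c1@0 c2@5, authorship .....
After op 4 (move_left): buffer="nykhl" (len 5), cursors c1@0 c2@4, authorship .....

Answer: nykhl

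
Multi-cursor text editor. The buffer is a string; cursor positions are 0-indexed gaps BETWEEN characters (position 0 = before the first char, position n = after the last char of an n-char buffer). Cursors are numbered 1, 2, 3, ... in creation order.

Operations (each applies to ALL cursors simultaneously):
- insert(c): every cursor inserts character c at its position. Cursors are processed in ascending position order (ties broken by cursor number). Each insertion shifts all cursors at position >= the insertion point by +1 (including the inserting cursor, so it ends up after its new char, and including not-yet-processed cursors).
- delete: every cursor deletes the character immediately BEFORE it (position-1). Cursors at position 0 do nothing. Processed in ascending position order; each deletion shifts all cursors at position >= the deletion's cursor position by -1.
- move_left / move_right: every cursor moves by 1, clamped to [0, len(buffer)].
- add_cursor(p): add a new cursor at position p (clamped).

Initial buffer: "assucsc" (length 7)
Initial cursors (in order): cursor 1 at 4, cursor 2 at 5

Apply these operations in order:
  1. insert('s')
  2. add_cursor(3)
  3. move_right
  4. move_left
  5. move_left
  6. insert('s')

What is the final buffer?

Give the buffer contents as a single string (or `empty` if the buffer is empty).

After op 1 (insert('s')): buffer="assuscssc" (len 9), cursors c1@5 c2@7, authorship ....1.2..
After op 2 (add_cursor(3)): buffer="assuscssc" (len 9), cursors c3@3 c1@5 c2@7, authorship ....1.2..
After op 3 (move_right): buffer="assuscssc" (len 9), cursors c3@4 c1@6 c2@8, authorship ....1.2..
After op 4 (move_left): buffer="assuscssc" (len 9), cursors c3@3 c1@5 c2@7, authorship ....1.2..
After op 5 (move_left): buffer="assuscssc" (len 9), cursors c3@2 c1@4 c2@6, authorship ....1.2..
After op 6 (insert('s')): buffer="asssusscsssc" (len 12), cursors c3@3 c1@6 c2@9, authorship ..3..11.22..

Answer: asssusscsssc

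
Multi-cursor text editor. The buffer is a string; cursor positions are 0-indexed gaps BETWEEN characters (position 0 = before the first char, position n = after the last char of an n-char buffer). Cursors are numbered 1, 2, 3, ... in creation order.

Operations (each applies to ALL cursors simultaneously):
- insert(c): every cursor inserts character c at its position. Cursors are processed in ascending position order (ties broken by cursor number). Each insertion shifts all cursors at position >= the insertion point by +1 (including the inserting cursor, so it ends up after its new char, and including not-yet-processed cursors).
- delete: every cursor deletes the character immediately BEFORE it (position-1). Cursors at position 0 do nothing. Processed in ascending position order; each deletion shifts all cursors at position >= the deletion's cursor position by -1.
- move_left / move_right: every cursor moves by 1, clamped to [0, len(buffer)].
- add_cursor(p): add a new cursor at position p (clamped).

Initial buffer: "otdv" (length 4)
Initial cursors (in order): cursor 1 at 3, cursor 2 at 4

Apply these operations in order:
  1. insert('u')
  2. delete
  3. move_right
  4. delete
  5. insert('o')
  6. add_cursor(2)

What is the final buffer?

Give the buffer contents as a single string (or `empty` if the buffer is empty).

After op 1 (insert('u')): buffer="otduvu" (len 6), cursors c1@4 c2@6, authorship ...1.2
After op 2 (delete): buffer="otdv" (len 4), cursors c1@3 c2@4, authorship ....
After op 3 (move_right): buffer="otdv" (len 4), cursors c1@4 c2@4, authorship ....
After op 4 (delete): buffer="ot" (len 2), cursors c1@2 c2@2, authorship ..
After op 5 (insert('o')): buffer="otoo" (len 4), cursors c1@4 c2@4, authorship ..12
After op 6 (add_cursor(2)): buffer="otoo" (len 4), cursors c3@2 c1@4 c2@4, authorship ..12

Answer: otoo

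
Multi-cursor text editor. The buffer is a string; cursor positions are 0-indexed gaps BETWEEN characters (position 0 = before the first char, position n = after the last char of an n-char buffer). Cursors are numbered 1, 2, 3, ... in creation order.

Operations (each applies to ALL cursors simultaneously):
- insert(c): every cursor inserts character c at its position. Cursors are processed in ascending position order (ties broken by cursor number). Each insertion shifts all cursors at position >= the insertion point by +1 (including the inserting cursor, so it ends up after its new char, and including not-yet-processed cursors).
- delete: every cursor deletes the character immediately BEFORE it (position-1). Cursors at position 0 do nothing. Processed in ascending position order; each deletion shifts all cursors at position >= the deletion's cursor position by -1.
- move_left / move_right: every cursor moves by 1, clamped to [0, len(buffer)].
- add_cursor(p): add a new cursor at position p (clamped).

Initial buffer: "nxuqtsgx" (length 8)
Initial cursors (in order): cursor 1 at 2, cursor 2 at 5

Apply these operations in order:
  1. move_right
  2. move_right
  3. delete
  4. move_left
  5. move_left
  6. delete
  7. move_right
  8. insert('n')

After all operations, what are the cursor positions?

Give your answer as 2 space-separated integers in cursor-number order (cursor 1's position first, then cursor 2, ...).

After op 1 (move_right): buffer="nxuqtsgx" (len 8), cursors c1@3 c2@6, authorship ........
After op 2 (move_right): buffer="nxuqtsgx" (len 8), cursors c1@4 c2@7, authorship ........
After op 3 (delete): buffer="nxutsx" (len 6), cursors c1@3 c2@5, authorship ......
After op 4 (move_left): buffer="nxutsx" (len 6), cursors c1@2 c2@4, authorship ......
After op 5 (move_left): buffer="nxutsx" (len 6), cursors c1@1 c2@3, authorship ......
After op 6 (delete): buffer="xtsx" (len 4), cursors c1@0 c2@1, authorship ....
After op 7 (move_right): buffer="xtsx" (len 4), cursors c1@1 c2@2, authorship ....
After op 8 (insert('n')): buffer="xntnsx" (len 6), cursors c1@2 c2@4, authorship .1.2..

Answer: 2 4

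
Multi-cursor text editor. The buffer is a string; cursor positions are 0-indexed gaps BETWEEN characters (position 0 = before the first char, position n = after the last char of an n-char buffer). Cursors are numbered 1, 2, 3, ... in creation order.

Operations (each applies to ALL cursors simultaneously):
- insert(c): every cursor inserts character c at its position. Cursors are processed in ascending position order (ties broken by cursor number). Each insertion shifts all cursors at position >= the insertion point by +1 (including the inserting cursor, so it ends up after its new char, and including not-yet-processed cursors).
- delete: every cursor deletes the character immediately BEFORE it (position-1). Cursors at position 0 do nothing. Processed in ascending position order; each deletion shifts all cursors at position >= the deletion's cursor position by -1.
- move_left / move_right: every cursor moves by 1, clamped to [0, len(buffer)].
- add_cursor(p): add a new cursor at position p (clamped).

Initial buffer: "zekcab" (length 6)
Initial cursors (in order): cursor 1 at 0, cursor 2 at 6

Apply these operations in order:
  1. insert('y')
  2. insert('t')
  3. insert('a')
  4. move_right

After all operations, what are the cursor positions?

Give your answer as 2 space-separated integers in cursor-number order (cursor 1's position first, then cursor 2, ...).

After op 1 (insert('y')): buffer="yzekcaby" (len 8), cursors c1@1 c2@8, authorship 1......2
After op 2 (insert('t')): buffer="ytzekcabyt" (len 10), cursors c1@2 c2@10, authorship 11......22
After op 3 (insert('a')): buffer="ytazekcabyta" (len 12), cursors c1@3 c2@12, authorship 111......222
After op 4 (move_right): buffer="ytazekcabyta" (len 12), cursors c1@4 c2@12, authorship 111......222

Answer: 4 12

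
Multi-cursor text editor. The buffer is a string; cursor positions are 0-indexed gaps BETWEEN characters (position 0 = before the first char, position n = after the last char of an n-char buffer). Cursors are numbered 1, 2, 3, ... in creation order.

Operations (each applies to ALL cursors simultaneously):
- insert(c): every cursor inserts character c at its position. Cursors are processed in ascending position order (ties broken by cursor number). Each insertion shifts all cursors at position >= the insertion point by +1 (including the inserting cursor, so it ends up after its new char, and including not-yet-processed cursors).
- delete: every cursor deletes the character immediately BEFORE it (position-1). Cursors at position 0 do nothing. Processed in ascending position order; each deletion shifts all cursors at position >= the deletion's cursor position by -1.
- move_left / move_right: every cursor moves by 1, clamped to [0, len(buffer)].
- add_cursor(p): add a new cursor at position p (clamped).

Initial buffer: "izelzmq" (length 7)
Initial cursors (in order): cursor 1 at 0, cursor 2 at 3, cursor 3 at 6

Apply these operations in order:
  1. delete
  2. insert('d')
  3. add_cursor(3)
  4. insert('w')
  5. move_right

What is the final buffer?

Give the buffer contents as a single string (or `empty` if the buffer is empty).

After op 1 (delete): buffer="izlzq" (len 5), cursors c1@0 c2@2 c3@4, authorship .....
After op 2 (insert('d')): buffer="dizdlzdq" (len 8), cursors c1@1 c2@4 c3@7, authorship 1..2..3.
After op 3 (add_cursor(3)): buffer="dizdlzdq" (len 8), cursors c1@1 c4@3 c2@4 c3@7, authorship 1..2..3.
After op 4 (insert('w')): buffer="dwizwdwlzdwq" (len 12), cursors c1@2 c4@5 c2@7 c3@11, authorship 11..422..33.
After op 5 (move_right): buffer="dwizwdwlzdwq" (len 12), cursors c1@3 c4@6 c2@8 c3@12, authorship 11..422..33.

Answer: dwizwdwlzdwq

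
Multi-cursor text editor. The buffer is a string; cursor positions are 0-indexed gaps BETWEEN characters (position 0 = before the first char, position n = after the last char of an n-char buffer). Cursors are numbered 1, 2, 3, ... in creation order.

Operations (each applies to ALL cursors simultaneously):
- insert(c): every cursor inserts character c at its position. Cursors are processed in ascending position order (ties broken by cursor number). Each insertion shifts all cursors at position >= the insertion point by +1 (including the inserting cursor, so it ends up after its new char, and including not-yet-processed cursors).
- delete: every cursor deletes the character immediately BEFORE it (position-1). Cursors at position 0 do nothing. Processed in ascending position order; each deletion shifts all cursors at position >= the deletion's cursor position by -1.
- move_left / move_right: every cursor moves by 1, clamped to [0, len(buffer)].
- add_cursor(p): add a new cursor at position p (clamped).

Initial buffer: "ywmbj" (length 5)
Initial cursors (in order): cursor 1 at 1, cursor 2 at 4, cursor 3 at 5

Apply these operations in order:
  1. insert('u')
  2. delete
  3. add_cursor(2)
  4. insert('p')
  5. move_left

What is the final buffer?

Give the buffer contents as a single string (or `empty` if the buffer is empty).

After op 1 (insert('u')): buffer="yuwmbuju" (len 8), cursors c1@2 c2@6 c3@8, authorship .1...2.3
After op 2 (delete): buffer="ywmbj" (len 5), cursors c1@1 c2@4 c3@5, authorship .....
After op 3 (add_cursor(2)): buffer="ywmbj" (len 5), cursors c1@1 c4@2 c2@4 c3@5, authorship .....
After op 4 (insert('p')): buffer="ypwpmbpjp" (len 9), cursors c1@2 c4@4 c2@7 c3@9, authorship .1.4..2.3
After op 5 (move_left): buffer="ypwpmbpjp" (len 9), cursors c1@1 c4@3 c2@6 c3@8, authorship .1.4..2.3

Answer: ypwpmbpjp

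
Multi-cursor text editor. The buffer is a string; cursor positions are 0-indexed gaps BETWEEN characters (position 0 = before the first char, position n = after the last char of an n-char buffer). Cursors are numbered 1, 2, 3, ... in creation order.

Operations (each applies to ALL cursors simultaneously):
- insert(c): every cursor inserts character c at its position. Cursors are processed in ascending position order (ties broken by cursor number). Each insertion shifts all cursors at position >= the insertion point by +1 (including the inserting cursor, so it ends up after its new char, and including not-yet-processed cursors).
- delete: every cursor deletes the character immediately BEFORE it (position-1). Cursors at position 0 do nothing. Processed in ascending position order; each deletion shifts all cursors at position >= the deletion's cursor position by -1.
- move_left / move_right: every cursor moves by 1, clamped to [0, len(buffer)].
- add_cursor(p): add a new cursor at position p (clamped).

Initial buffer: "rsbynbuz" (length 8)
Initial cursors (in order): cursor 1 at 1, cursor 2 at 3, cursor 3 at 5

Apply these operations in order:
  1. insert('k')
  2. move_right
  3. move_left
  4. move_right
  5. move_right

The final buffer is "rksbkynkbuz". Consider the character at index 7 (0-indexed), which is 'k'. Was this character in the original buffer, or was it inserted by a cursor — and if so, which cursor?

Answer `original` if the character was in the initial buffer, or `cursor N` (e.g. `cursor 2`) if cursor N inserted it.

After op 1 (insert('k')): buffer="rksbkynkbuz" (len 11), cursors c1@2 c2@5 c3@8, authorship .1..2..3...
After op 2 (move_right): buffer="rksbkynkbuz" (len 11), cursors c1@3 c2@6 c3@9, authorship .1..2..3...
After op 3 (move_left): buffer="rksbkynkbuz" (len 11), cursors c1@2 c2@5 c3@8, authorship .1..2..3...
After op 4 (move_right): buffer="rksbkynkbuz" (len 11), cursors c1@3 c2@6 c3@9, authorship .1..2..3...
After op 5 (move_right): buffer="rksbkynkbuz" (len 11), cursors c1@4 c2@7 c3@10, authorship .1..2..3...
Authorship (.=original, N=cursor N): . 1 . . 2 . . 3 . . .
Index 7: author = 3

Answer: cursor 3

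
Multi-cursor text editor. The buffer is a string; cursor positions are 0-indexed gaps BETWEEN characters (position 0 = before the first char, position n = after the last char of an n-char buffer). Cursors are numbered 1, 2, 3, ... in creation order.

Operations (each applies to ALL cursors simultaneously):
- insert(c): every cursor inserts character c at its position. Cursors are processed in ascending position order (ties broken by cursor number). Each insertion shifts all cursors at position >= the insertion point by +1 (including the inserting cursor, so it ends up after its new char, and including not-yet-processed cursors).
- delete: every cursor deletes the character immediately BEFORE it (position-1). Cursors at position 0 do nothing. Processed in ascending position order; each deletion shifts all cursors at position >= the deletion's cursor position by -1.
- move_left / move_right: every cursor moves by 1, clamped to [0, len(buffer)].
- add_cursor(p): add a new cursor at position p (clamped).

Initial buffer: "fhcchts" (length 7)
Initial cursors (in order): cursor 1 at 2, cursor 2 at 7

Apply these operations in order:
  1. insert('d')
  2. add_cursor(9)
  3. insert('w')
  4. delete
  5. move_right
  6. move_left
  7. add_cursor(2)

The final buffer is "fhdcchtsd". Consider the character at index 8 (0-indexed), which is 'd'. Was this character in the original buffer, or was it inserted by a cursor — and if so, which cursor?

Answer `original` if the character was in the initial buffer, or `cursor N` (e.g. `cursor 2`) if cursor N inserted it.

Answer: cursor 2

Derivation:
After op 1 (insert('d')): buffer="fhdcchtsd" (len 9), cursors c1@3 c2@9, authorship ..1.....2
After op 2 (add_cursor(9)): buffer="fhdcchtsd" (len 9), cursors c1@3 c2@9 c3@9, authorship ..1.....2
After op 3 (insert('w')): buffer="fhdwcchtsdww" (len 12), cursors c1@4 c2@12 c3@12, authorship ..11.....223
After op 4 (delete): buffer="fhdcchtsd" (len 9), cursors c1@3 c2@9 c3@9, authorship ..1.....2
After op 5 (move_right): buffer="fhdcchtsd" (len 9), cursors c1@4 c2@9 c3@9, authorship ..1.....2
After op 6 (move_left): buffer="fhdcchtsd" (len 9), cursors c1@3 c2@8 c3@8, authorship ..1.....2
After op 7 (add_cursor(2)): buffer="fhdcchtsd" (len 9), cursors c4@2 c1@3 c2@8 c3@8, authorship ..1.....2
Authorship (.=original, N=cursor N): . . 1 . . . . . 2
Index 8: author = 2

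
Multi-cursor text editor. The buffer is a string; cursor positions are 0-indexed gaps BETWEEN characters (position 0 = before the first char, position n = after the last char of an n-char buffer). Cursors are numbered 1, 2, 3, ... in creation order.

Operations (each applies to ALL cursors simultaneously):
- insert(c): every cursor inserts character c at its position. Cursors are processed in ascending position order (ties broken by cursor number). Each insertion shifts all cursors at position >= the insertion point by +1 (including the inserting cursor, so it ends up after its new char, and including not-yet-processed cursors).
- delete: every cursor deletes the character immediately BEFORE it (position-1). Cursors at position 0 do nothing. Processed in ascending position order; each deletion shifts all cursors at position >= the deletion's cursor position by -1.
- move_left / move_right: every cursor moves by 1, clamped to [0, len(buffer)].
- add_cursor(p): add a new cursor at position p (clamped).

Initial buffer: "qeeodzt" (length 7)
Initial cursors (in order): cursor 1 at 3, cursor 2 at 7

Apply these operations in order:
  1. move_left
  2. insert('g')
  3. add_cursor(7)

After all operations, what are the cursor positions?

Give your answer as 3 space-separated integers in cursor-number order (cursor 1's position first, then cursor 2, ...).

Answer: 3 8 7

Derivation:
After op 1 (move_left): buffer="qeeodzt" (len 7), cursors c1@2 c2@6, authorship .......
After op 2 (insert('g')): buffer="qegeodzgt" (len 9), cursors c1@3 c2@8, authorship ..1....2.
After op 3 (add_cursor(7)): buffer="qegeodzgt" (len 9), cursors c1@3 c3@7 c2@8, authorship ..1....2.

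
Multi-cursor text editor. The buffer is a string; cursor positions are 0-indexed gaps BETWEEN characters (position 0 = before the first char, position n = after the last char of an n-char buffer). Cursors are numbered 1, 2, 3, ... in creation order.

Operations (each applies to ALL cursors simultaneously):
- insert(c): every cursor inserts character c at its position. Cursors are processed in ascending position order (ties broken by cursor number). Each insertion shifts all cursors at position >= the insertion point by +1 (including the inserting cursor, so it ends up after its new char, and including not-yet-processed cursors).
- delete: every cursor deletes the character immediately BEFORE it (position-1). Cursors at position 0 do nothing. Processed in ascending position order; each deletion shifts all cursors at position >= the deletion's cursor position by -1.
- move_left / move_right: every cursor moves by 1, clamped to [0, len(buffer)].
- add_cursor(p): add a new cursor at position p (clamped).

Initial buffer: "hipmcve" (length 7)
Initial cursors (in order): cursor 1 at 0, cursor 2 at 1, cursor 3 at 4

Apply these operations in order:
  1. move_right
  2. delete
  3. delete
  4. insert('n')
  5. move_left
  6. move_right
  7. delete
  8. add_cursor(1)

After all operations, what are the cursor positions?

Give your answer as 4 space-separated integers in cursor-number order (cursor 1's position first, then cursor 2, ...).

After op 1 (move_right): buffer="hipmcve" (len 7), cursors c1@1 c2@2 c3@5, authorship .......
After op 2 (delete): buffer="pmve" (len 4), cursors c1@0 c2@0 c3@2, authorship ....
After op 3 (delete): buffer="pve" (len 3), cursors c1@0 c2@0 c3@1, authorship ...
After op 4 (insert('n')): buffer="nnpnve" (len 6), cursors c1@2 c2@2 c3@4, authorship 12.3..
After op 5 (move_left): buffer="nnpnve" (len 6), cursors c1@1 c2@1 c3@3, authorship 12.3..
After op 6 (move_right): buffer="nnpnve" (len 6), cursors c1@2 c2@2 c3@4, authorship 12.3..
After op 7 (delete): buffer="pve" (len 3), cursors c1@0 c2@0 c3@1, authorship ...
After op 8 (add_cursor(1)): buffer="pve" (len 3), cursors c1@0 c2@0 c3@1 c4@1, authorship ...

Answer: 0 0 1 1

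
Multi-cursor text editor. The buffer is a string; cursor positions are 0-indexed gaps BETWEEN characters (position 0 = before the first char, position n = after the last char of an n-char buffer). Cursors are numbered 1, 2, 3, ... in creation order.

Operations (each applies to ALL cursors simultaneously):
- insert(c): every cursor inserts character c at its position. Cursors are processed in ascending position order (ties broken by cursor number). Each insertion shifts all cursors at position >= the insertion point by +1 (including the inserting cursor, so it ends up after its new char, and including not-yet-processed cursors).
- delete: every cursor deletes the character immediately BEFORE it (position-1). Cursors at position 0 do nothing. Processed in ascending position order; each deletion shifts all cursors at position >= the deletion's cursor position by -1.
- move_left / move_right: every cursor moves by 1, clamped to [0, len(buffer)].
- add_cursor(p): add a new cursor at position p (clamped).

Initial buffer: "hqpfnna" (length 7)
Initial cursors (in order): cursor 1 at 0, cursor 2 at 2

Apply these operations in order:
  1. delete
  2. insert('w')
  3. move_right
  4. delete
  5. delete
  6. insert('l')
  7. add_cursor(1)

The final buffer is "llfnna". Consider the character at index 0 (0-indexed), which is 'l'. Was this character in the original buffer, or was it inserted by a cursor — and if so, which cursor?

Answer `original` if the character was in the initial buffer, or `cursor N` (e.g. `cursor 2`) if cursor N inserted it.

After op 1 (delete): buffer="hpfnna" (len 6), cursors c1@0 c2@1, authorship ......
After op 2 (insert('w')): buffer="whwpfnna" (len 8), cursors c1@1 c2@3, authorship 1.2.....
After op 3 (move_right): buffer="whwpfnna" (len 8), cursors c1@2 c2@4, authorship 1.2.....
After op 4 (delete): buffer="wwfnna" (len 6), cursors c1@1 c2@2, authorship 12....
After op 5 (delete): buffer="fnna" (len 4), cursors c1@0 c2@0, authorship ....
After op 6 (insert('l')): buffer="llfnna" (len 6), cursors c1@2 c2@2, authorship 12....
After op 7 (add_cursor(1)): buffer="llfnna" (len 6), cursors c3@1 c1@2 c2@2, authorship 12....
Authorship (.=original, N=cursor N): 1 2 . . . .
Index 0: author = 1

Answer: cursor 1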